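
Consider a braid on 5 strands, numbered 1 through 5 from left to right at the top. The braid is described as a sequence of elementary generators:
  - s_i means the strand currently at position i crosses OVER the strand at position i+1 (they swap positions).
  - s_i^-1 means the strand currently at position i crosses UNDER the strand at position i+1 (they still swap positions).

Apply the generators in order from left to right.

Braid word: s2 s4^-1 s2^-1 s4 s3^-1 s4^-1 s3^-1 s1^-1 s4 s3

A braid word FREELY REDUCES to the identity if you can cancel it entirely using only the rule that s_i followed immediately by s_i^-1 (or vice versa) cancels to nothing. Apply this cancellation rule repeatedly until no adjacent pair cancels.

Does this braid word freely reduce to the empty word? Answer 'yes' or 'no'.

Gen 1 (s2): push. Stack: [s2]
Gen 2 (s4^-1): push. Stack: [s2 s4^-1]
Gen 3 (s2^-1): push. Stack: [s2 s4^-1 s2^-1]
Gen 4 (s4): push. Stack: [s2 s4^-1 s2^-1 s4]
Gen 5 (s3^-1): push. Stack: [s2 s4^-1 s2^-1 s4 s3^-1]
Gen 6 (s4^-1): push. Stack: [s2 s4^-1 s2^-1 s4 s3^-1 s4^-1]
Gen 7 (s3^-1): push. Stack: [s2 s4^-1 s2^-1 s4 s3^-1 s4^-1 s3^-1]
Gen 8 (s1^-1): push. Stack: [s2 s4^-1 s2^-1 s4 s3^-1 s4^-1 s3^-1 s1^-1]
Gen 9 (s4): push. Stack: [s2 s4^-1 s2^-1 s4 s3^-1 s4^-1 s3^-1 s1^-1 s4]
Gen 10 (s3): push. Stack: [s2 s4^-1 s2^-1 s4 s3^-1 s4^-1 s3^-1 s1^-1 s4 s3]
Reduced word: s2 s4^-1 s2^-1 s4 s3^-1 s4^-1 s3^-1 s1^-1 s4 s3

Answer: no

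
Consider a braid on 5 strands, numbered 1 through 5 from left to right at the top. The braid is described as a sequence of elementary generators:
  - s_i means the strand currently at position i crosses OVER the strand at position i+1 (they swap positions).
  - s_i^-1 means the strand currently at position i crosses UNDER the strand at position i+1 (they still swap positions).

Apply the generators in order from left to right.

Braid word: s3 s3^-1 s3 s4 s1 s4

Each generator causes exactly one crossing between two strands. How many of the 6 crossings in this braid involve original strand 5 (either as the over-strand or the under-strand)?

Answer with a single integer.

Gen 1: crossing 3x4. Involves strand 5? no. Count so far: 0
Gen 2: crossing 4x3. Involves strand 5? no. Count so far: 0
Gen 3: crossing 3x4. Involves strand 5? no. Count so far: 0
Gen 4: crossing 3x5. Involves strand 5? yes. Count so far: 1
Gen 5: crossing 1x2. Involves strand 5? no. Count so far: 1
Gen 6: crossing 5x3. Involves strand 5? yes. Count so far: 2

Answer: 2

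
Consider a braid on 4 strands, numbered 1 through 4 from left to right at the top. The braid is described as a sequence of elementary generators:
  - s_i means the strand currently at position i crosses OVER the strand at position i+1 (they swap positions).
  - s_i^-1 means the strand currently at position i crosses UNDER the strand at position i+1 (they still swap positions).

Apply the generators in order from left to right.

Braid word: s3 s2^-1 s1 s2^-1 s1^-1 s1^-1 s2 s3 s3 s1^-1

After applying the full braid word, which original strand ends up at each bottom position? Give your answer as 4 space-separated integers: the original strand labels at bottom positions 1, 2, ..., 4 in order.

Answer: 1 4 2 3

Derivation:
Gen 1 (s3): strand 3 crosses over strand 4. Perm now: [1 2 4 3]
Gen 2 (s2^-1): strand 2 crosses under strand 4. Perm now: [1 4 2 3]
Gen 3 (s1): strand 1 crosses over strand 4. Perm now: [4 1 2 3]
Gen 4 (s2^-1): strand 1 crosses under strand 2. Perm now: [4 2 1 3]
Gen 5 (s1^-1): strand 4 crosses under strand 2. Perm now: [2 4 1 3]
Gen 6 (s1^-1): strand 2 crosses under strand 4. Perm now: [4 2 1 3]
Gen 7 (s2): strand 2 crosses over strand 1. Perm now: [4 1 2 3]
Gen 8 (s3): strand 2 crosses over strand 3. Perm now: [4 1 3 2]
Gen 9 (s3): strand 3 crosses over strand 2. Perm now: [4 1 2 3]
Gen 10 (s1^-1): strand 4 crosses under strand 1. Perm now: [1 4 2 3]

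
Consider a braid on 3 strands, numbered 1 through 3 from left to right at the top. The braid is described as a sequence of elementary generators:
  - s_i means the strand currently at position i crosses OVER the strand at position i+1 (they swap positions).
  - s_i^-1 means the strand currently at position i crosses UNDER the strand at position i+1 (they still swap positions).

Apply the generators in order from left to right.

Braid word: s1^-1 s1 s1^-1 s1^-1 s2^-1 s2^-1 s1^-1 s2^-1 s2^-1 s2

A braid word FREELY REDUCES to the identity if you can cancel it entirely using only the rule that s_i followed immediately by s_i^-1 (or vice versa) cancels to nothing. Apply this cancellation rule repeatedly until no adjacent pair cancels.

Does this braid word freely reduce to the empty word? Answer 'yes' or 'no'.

Gen 1 (s1^-1): push. Stack: [s1^-1]
Gen 2 (s1): cancels prior s1^-1. Stack: []
Gen 3 (s1^-1): push. Stack: [s1^-1]
Gen 4 (s1^-1): push. Stack: [s1^-1 s1^-1]
Gen 5 (s2^-1): push. Stack: [s1^-1 s1^-1 s2^-1]
Gen 6 (s2^-1): push. Stack: [s1^-1 s1^-1 s2^-1 s2^-1]
Gen 7 (s1^-1): push. Stack: [s1^-1 s1^-1 s2^-1 s2^-1 s1^-1]
Gen 8 (s2^-1): push. Stack: [s1^-1 s1^-1 s2^-1 s2^-1 s1^-1 s2^-1]
Gen 9 (s2^-1): push. Stack: [s1^-1 s1^-1 s2^-1 s2^-1 s1^-1 s2^-1 s2^-1]
Gen 10 (s2): cancels prior s2^-1. Stack: [s1^-1 s1^-1 s2^-1 s2^-1 s1^-1 s2^-1]
Reduced word: s1^-1 s1^-1 s2^-1 s2^-1 s1^-1 s2^-1

Answer: no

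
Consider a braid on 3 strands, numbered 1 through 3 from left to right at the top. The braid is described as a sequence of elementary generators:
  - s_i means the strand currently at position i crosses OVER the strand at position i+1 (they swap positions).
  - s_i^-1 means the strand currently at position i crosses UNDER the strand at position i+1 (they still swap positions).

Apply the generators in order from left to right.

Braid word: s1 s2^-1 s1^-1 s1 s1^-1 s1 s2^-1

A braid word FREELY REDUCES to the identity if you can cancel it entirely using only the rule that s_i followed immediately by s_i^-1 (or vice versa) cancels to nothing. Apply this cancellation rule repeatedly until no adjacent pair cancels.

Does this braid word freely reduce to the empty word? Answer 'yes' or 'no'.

Answer: no

Derivation:
Gen 1 (s1): push. Stack: [s1]
Gen 2 (s2^-1): push. Stack: [s1 s2^-1]
Gen 3 (s1^-1): push. Stack: [s1 s2^-1 s1^-1]
Gen 4 (s1): cancels prior s1^-1. Stack: [s1 s2^-1]
Gen 5 (s1^-1): push. Stack: [s1 s2^-1 s1^-1]
Gen 6 (s1): cancels prior s1^-1. Stack: [s1 s2^-1]
Gen 7 (s2^-1): push. Stack: [s1 s2^-1 s2^-1]
Reduced word: s1 s2^-1 s2^-1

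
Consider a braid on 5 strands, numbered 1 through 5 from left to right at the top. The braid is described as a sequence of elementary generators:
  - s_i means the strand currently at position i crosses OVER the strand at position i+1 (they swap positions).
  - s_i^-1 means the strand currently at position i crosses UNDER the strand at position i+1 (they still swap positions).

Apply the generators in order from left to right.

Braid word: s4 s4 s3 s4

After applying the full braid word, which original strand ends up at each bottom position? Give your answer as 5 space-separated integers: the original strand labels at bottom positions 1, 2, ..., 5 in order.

Answer: 1 2 4 5 3

Derivation:
Gen 1 (s4): strand 4 crosses over strand 5. Perm now: [1 2 3 5 4]
Gen 2 (s4): strand 5 crosses over strand 4. Perm now: [1 2 3 4 5]
Gen 3 (s3): strand 3 crosses over strand 4. Perm now: [1 2 4 3 5]
Gen 4 (s4): strand 3 crosses over strand 5. Perm now: [1 2 4 5 3]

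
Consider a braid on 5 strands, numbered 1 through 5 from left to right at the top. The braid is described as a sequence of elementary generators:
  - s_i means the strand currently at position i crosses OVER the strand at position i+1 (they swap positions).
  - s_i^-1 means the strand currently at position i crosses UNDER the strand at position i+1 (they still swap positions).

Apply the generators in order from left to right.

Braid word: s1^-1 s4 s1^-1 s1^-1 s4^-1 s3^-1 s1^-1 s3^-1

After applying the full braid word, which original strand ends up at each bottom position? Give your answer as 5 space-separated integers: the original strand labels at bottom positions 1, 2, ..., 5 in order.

Gen 1 (s1^-1): strand 1 crosses under strand 2. Perm now: [2 1 3 4 5]
Gen 2 (s4): strand 4 crosses over strand 5. Perm now: [2 1 3 5 4]
Gen 3 (s1^-1): strand 2 crosses under strand 1. Perm now: [1 2 3 5 4]
Gen 4 (s1^-1): strand 1 crosses under strand 2. Perm now: [2 1 3 5 4]
Gen 5 (s4^-1): strand 5 crosses under strand 4. Perm now: [2 1 3 4 5]
Gen 6 (s3^-1): strand 3 crosses under strand 4. Perm now: [2 1 4 3 5]
Gen 7 (s1^-1): strand 2 crosses under strand 1. Perm now: [1 2 4 3 5]
Gen 8 (s3^-1): strand 4 crosses under strand 3. Perm now: [1 2 3 4 5]

Answer: 1 2 3 4 5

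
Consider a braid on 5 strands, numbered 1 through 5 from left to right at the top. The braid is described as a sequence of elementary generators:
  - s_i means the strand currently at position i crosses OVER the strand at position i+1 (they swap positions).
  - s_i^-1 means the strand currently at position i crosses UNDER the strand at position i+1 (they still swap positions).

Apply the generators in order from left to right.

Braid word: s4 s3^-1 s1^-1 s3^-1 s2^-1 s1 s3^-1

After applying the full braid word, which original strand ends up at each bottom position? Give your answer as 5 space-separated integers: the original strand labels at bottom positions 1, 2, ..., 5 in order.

Answer: 3 2 5 1 4

Derivation:
Gen 1 (s4): strand 4 crosses over strand 5. Perm now: [1 2 3 5 4]
Gen 2 (s3^-1): strand 3 crosses under strand 5. Perm now: [1 2 5 3 4]
Gen 3 (s1^-1): strand 1 crosses under strand 2. Perm now: [2 1 5 3 4]
Gen 4 (s3^-1): strand 5 crosses under strand 3. Perm now: [2 1 3 5 4]
Gen 5 (s2^-1): strand 1 crosses under strand 3. Perm now: [2 3 1 5 4]
Gen 6 (s1): strand 2 crosses over strand 3. Perm now: [3 2 1 5 4]
Gen 7 (s3^-1): strand 1 crosses under strand 5. Perm now: [3 2 5 1 4]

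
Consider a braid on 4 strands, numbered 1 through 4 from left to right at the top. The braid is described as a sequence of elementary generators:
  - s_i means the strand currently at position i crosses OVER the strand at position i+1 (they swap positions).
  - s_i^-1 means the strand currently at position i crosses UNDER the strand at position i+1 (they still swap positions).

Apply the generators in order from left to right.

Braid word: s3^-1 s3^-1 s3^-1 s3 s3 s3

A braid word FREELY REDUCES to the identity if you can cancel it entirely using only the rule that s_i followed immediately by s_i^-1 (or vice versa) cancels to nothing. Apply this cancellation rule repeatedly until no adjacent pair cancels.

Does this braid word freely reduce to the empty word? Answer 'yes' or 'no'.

Gen 1 (s3^-1): push. Stack: [s3^-1]
Gen 2 (s3^-1): push. Stack: [s3^-1 s3^-1]
Gen 3 (s3^-1): push. Stack: [s3^-1 s3^-1 s3^-1]
Gen 4 (s3): cancels prior s3^-1. Stack: [s3^-1 s3^-1]
Gen 5 (s3): cancels prior s3^-1. Stack: [s3^-1]
Gen 6 (s3): cancels prior s3^-1. Stack: []
Reduced word: (empty)

Answer: yes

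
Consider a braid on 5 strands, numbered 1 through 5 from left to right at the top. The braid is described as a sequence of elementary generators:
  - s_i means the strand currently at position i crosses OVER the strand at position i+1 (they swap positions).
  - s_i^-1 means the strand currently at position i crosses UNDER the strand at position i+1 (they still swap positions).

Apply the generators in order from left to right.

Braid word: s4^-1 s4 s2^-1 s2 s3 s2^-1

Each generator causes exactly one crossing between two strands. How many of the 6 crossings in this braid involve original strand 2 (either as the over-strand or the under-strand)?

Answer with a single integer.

Gen 1: crossing 4x5. Involves strand 2? no. Count so far: 0
Gen 2: crossing 5x4. Involves strand 2? no. Count so far: 0
Gen 3: crossing 2x3. Involves strand 2? yes. Count so far: 1
Gen 4: crossing 3x2. Involves strand 2? yes. Count so far: 2
Gen 5: crossing 3x4. Involves strand 2? no. Count so far: 2
Gen 6: crossing 2x4. Involves strand 2? yes. Count so far: 3

Answer: 3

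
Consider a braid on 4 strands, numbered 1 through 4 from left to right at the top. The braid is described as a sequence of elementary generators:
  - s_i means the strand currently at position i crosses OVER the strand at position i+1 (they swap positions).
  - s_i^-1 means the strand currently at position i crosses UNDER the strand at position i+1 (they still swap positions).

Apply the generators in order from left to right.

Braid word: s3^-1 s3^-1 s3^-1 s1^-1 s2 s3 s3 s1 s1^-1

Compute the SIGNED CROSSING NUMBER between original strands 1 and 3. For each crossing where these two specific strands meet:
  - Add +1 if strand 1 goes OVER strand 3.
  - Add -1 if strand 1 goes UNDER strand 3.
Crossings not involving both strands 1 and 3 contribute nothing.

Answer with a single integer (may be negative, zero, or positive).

Answer: 0

Derivation:
Gen 1: crossing 3x4. Both 1&3? no. Sum: 0
Gen 2: crossing 4x3. Both 1&3? no. Sum: 0
Gen 3: crossing 3x4. Both 1&3? no. Sum: 0
Gen 4: crossing 1x2. Both 1&3? no. Sum: 0
Gen 5: crossing 1x4. Both 1&3? no. Sum: 0
Gen 6: 1 over 3. Both 1&3? yes. Contrib: +1. Sum: 1
Gen 7: 3 over 1. Both 1&3? yes. Contrib: -1. Sum: 0
Gen 8: crossing 2x4. Both 1&3? no. Sum: 0
Gen 9: crossing 4x2. Both 1&3? no. Sum: 0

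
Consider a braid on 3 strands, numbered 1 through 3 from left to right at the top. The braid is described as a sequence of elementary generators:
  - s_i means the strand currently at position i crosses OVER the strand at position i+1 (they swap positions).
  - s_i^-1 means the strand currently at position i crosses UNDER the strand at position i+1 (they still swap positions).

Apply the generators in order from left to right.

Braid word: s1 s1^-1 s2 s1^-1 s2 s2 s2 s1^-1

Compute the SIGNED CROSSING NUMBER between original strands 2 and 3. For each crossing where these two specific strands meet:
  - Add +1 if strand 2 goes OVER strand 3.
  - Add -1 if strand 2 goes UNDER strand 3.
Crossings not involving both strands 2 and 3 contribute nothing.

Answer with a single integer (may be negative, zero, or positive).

Gen 1: crossing 1x2. Both 2&3? no. Sum: 0
Gen 2: crossing 2x1. Both 2&3? no. Sum: 0
Gen 3: 2 over 3. Both 2&3? yes. Contrib: +1. Sum: 1
Gen 4: crossing 1x3. Both 2&3? no. Sum: 1
Gen 5: crossing 1x2. Both 2&3? no. Sum: 1
Gen 6: crossing 2x1. Both 2&3? no. Sum: 1
Gen 7: crossing 1x2. Both 2&3? no. Sum: 1
Gen 8: 3 under 2. Both 2&3? yes. Contrib: +1. Sum: 2

Answer: 2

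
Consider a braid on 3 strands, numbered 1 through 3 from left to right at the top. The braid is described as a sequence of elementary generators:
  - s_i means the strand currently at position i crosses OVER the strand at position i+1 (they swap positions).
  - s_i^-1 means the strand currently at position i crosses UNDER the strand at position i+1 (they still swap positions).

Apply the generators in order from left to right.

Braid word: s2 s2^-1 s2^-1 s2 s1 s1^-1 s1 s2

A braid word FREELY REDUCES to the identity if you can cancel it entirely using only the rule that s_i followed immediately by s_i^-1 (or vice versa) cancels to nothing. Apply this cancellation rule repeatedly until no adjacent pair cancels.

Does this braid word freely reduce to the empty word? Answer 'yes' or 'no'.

Answer: no

Derivation:
Gen 1 (s2): push. Stack: [s2]
Gen 2 (s2^-1): cancels prior s2. Stack: []
Gen 3 (s2^-1): push. Stack: [s2^-1]
Gen 4 (s2): cancels prior s2^-1. Stack: []
Gen 5 (s1): push. Stack: [s1]
Gen 6 (s1^-1): cancels prior s1. Stack: []
Gen 7 (s1): push. Stack: [s1]
Gen 8 (s2): push. Stack: [s1 s2]
Reduced word: s1 s2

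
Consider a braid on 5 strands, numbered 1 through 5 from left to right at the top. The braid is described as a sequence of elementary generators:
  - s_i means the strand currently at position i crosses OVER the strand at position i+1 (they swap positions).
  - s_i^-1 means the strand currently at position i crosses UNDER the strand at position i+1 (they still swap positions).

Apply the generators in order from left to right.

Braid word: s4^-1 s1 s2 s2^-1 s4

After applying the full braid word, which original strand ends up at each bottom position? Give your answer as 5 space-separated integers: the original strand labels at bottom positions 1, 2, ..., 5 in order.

Answer: 2 1 3 4 5

Derivation:
Gen 1 (s4^-1): strand 4 crosses under strand 5. Perm now: [1 2 3 5 4]
Gen 2 (s1): strand 1 crosses over strand 2. Perm now: [2 1 3 5 4]
Gen 3 (s2): strand 1 crosses over strand 3. Perm now: [2 3 1 5 4]
Gen 4 (s2^-1): strand 3 crosses under strand 1. Perm now: [2 1 3 5 4]
Gen 5 (s4): strand 5 crosses over strand 4. Perm now: [2 1 3 4 5]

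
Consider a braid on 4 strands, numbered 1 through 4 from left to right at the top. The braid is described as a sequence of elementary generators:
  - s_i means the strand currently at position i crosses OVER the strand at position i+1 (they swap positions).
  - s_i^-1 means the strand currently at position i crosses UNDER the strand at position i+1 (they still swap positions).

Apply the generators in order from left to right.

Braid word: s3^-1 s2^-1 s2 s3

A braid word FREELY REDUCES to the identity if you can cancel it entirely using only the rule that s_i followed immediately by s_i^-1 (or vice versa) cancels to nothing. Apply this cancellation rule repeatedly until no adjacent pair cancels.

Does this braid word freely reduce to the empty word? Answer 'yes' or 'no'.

Answer: yes

Derivation:
Gen 1 (s3^-1): push. Stack: [s3^-1]
Gen 2 (s2^-1): push. Stack: [s3^-1 s2^-1]
Gen 3 (s2): cancels prior s2^-1. Stack: [s3^-1]
Gen 4 (s3): cancels prior s3^-1. Stack: []
Reduced word: (empty)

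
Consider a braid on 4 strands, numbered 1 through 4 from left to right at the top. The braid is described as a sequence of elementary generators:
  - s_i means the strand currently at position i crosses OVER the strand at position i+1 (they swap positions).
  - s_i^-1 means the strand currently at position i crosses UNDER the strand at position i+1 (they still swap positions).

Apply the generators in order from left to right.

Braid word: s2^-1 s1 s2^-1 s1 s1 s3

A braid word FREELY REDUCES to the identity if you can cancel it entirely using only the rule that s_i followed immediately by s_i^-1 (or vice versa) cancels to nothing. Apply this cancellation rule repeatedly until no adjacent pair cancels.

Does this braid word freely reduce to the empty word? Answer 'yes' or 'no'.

Answer: no

Derivation:
Gen 1 (s2^-1): push. Stack: [s2^-1]
Gen 2 (s1): push. Stack: [s2^-1 s1]
Gen 3 (s2^-1): push. Stack: [s2^-1 s1 s2^-1]
Gen 4 (s1): push. Stack: [s2^-1 s1 s2^-1 s1]
Gen 5 (s1): push. Stack: [s2^-1 s1 s2^-1 s1 s1]
Gen 6 (s3): push. Stack: [s2^-1 s1 s2^-1 s1 s1 s3]
Reduced word: s2^-1 s1 s2^-1 s1 s1 s3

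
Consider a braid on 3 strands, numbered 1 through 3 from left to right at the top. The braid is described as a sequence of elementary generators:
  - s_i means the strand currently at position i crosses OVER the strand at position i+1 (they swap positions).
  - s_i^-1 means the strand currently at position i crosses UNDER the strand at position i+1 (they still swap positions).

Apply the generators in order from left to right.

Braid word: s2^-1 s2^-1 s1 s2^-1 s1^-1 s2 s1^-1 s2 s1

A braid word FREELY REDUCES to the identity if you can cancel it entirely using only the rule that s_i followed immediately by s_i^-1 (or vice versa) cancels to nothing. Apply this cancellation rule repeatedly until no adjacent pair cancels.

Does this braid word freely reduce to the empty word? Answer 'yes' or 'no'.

Answer: no

Derivation:
Gen 1 (s2^-1): push. Stack: [s2^-1]
Gen 2 (s2^-1): push. Stack: [s2^-1 s2^-1]
Gen 3 (s1): push. Stack: [s2^-1 s2^-1 s1]
Gen 4 (s2^-1): push. Stack: [s2^-1 s2^-1 s1 s2^-1]
Gen 5 (s1^-1): push. Stack: [s2^-1 s2^-1 s1 s2^-1 s1^-1]
Gen 6 (s2): push. Stack: [s2^-1 s2^-1 s1 s2^-1 s1^-1 s2]
Gen 7 (s1^-1): push. Stack: [s2^-1 s2^-1 s1 s2^-1 s1^-1 s2 s1^-1]
Gen 8 (s2): push. Stack: [s2^-1 s2^-1 s1 s2^-1 s1^-1 s2 s1^-1 s2]
Gen 9 (s1): push. Stack: [s2^-1 s2^-1 s1 s2^-1 s1^-1 s2 s1^-1 s2 s1]
Reduced word: s2^-1 s2^-1 s1 s2^-1 s1^-1 s2 s1^-1 s2 s1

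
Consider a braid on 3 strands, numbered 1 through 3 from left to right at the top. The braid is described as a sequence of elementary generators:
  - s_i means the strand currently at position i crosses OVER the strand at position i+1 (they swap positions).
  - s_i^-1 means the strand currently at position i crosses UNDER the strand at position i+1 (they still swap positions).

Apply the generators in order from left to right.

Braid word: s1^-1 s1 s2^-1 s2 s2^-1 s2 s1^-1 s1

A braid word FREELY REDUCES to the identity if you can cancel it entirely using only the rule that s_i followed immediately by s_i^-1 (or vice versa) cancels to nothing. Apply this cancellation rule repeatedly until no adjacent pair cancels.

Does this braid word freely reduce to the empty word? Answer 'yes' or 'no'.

Gen 1 (s1^-1): push. Stack: [s1^-1]
Gen 2 (s1): cancels prior s1^-1. Stack: []
Gen 3 (s2^-1): push. Stack: [s2^-1]
Gen 4 (s2): cancels prior s2^-1. Stack: []
Gen 5 (s2^-1): push. Stack: [s2^-1]
Gen 6 (s2): cancels prior s2^-1. Stack: []
Gen 7 (s1^-1): push. Stack: [s1^-1]
Gen 8 (s1): cancels prior s1^-1. Stack: []
Reduced word: (empty)

Answer: yes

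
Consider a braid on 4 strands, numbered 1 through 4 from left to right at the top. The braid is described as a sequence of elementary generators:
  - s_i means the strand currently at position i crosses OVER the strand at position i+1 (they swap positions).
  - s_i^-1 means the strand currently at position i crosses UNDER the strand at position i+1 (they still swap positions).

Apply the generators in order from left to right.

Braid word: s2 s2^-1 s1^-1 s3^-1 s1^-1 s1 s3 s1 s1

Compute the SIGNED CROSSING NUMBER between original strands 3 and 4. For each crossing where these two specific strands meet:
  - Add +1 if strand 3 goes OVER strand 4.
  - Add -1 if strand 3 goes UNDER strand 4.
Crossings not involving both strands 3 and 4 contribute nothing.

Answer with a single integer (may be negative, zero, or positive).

Gen 1: crossing 2x3. Both 3&4? no. Sum: 0
Gen 2: crossing 3x2. Both 3&4? no. Sum: 0
Gen 3: crossing 1x2. Both 3&4? no. Sum: 0
Gen 4: 3 under 4. Both 3&4? yes. Contrib: -1. Sum: -1
Gen 5: crossing 2x1. Both 3&4? no. Sum: -1
Gen 6: crossing 1x2. Both 3&4? no. Sum: -1
Gen 7: 4 over 3. Both 3&4? yes. Contrib: -1. Sum: -2
Gen 8: crossing 2x1. Both 3&4? no. Sum: -2
Gen 9: crossing 1x2. Both 3&4? no. Sum: -2

Answer: -2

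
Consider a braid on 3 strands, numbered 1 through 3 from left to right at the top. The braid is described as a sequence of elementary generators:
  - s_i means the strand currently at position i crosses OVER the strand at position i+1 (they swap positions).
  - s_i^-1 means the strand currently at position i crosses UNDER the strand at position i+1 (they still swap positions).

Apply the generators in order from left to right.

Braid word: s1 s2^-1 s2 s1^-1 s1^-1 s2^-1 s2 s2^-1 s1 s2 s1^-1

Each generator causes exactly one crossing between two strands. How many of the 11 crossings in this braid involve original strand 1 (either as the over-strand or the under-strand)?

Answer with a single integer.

Answer: 10

Derivation:
Gen 1: crossing 1x2. Involves strand 1? yes. Count so far: 1
Gen 2: crossing 1x3. Involves strand 1? yes. Count so far: 2
Gen 3: crossing 3x1. Involves strand 1? yes. Count so far: 3
Gen 4: crossing 2x1. Involves strand 1? yes. Count so far: 4
Gen 5: crossing 1x2. Involves strand 1? yes. Count so far: 5
Gen 6: crossing 1x3. Involves strand 1? yes. Count so far: 6
Gen 7: crossing 3x1. Involves strand 1? yes. Count so far: 7
Gen 8: crossing 1x3. Involves strand 1? yes. Count so far: 8
Gen 9: crossing 2x3. Involves strand 1? no. Count so far: 8
Gen 10: crossing 2x1. Involves strand 1? yes. Count so far: 9
Gen 11: crossing 3x1. Involves strand 1? yes. Count so far: 10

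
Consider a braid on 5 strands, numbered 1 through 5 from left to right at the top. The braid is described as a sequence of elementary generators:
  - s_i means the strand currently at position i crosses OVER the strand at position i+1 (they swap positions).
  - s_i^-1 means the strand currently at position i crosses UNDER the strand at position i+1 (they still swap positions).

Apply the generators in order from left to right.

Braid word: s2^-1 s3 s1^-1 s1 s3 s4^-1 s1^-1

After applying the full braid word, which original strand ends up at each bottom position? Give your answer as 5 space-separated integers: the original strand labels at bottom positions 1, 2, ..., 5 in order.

Gen 1 (s2^-1): strand 2 crosses under strand 3. Perm now: [1 3 2 4 5]
Gen 2 (s3): strand 2 crosses over strand 4. Perm now: [1 3 4 2 5]
Gen 3 (s1^-1): strand 1 crosses under strand 3. Perm now: [3 1 4 2 5]
Gen 4 (s1): strand 3 crosses over strand 1. Perm now: [1 3 4 2 5]
Gen 5 (s3): strand 4 crosses over strand 2. Perm now: [1 3 2 4 5]
Gen 6 (s4^-1): strand 4 crosses under strand 5. Perm now: [1 3 2 5 4]
Gen 7 (s1^-1): strand 1 crosses under strand 3. Perm now: [3 1 2 5 4]

Answer: 3 1 2 5 4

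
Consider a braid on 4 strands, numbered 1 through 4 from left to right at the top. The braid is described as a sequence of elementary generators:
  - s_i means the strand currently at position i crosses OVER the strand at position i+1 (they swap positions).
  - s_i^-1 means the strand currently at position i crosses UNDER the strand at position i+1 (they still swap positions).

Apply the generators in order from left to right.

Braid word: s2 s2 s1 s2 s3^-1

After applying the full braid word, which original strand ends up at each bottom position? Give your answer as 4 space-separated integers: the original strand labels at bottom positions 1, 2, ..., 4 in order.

Answer: 2 3 4 1

Derivation:
Gen 1 (s2): strand 2 crosses over strand 3. Perm now: [1 3 2 4]
Gen 2 (s2): strand 3 crosses over strand 2. Perm now: [1 2 3 4]
Gen 3 (s1): strand 1 crosses over strand 2. Perm now: [2 1 3 4]
Gen 4 (s2): strand 1 crosses over strand 3. Perm now: [2 3 1 4]
Gen 5 (s3^-1): strand 1 crosses under strand 4. Perm now: [2 3 4 1]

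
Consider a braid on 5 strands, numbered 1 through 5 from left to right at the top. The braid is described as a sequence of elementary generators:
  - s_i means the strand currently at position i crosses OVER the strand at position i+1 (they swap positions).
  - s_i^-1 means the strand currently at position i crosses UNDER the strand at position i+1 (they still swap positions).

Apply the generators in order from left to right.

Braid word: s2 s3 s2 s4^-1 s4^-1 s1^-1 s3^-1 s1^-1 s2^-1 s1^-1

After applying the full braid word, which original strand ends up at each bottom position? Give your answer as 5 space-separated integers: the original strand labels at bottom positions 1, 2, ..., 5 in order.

Answer: 2 1 4 3 5

Derivation:
Gen 1 (s2): strand 2 crosses over strand 3. Perm now: [1 3 2 4 5]
Gen 2 (s3): strand 2 crosses over strand 4. Perm now: [1 3 4 2 5]
Gen 3 (s2): strand 3 crosses over strand 4. Perm now: [1 4 3 2 5]
Gen 4 (s4^-1): strand 2 crosses under strand 5. Perm now: [1 4 3 5 2]
Gen 5 (s4^-1): strand 5 crosses under strand 2. Perm now: [1 4 3 2 5]
Gen 6 (s1^-1): strand 1 crosses under strand 4. Perm now: [4 1 3 2 5]
Gen 7 (s3^-1): strand 3 crosses under strand 2. Perm now: [4 1 2 3 5]
Gen 8 (s1^-1): strand 4 crosses under strand 1. Perm now: [1 4 2 3 5]
Gen 9 (s2^-1): strand 4 crosses under strand 2. Perm now: [1 2 4 3 5]
Gen 10 (s1^-1): strand 1 crosses under strand 2. Perm now: [2 1 4 3 5]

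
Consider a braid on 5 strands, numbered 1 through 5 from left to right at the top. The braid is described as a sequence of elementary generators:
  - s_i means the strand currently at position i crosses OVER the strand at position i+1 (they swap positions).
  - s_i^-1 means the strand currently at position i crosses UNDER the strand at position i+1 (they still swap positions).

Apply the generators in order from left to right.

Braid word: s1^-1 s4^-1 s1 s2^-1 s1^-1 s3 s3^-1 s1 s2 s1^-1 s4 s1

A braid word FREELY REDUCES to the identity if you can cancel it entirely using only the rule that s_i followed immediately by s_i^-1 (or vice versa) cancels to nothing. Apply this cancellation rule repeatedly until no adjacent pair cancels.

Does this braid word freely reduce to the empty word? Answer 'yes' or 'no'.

Answer: yes

Derivation:
Gen 1 (s1^-1): push. Stack: [s1^-1]
Gen 2 (s4^-1): push. Stack: [s1^-1 s4^-1]
Gen 3 (s1): push. Stack: [s1^-1 s4^-1 s1]
Gen 4 (s2^-1): push. Stack: [s1^-1 s4^-1 s1 s2^-1]
Gen 5 (s1^-1): push. Stack: [s1^-1 s4^-1 s1 s2^-1 s1^-1]
Gen 6 (s3): push. Stack: [s1^-1 s4^-1 s1 s2^-1 s1^-1 s3]
Gen 7 (s3^-1): cancels prior s3. Stack: [s1^-1 s4^-1 s1 s2^-1 s1^-1]
Gen 8 (s1): cancels prior s1^-1. Stack: [s1^-1 s4^-1 s1 s2^-1]
Gen 9 (s2): cancels prior s2^-1. Stack: [s1^-1 s4^-1 s1]
Gen 10 (s1^-1): cancels prior s1. Stack: [s1^-1 s4^-1]
Gen 11 (s4): cancels prior s4^-1. Stack: [s1^-1]
Gen 12 (s1): cancels prior s1^-1. Stack: []
Reduced word: (empty)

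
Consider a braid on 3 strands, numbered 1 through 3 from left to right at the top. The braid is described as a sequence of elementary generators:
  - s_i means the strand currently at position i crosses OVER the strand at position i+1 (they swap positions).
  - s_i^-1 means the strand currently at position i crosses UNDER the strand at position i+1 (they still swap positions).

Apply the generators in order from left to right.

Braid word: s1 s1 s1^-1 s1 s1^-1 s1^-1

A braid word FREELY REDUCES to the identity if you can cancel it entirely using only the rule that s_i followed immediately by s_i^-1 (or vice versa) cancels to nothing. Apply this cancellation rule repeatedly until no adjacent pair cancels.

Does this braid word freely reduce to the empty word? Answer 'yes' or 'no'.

Answer: yes

Derivation:
Gen 1 (s1): push. Stack: [s1]
Gen 2 (s1): push. Stack: [s1 s1]
Gen 3 (s1^-1): cancels prior s1. Stack: [s1]
Gen 4 (s1): push. Stack: [s1 s1]
Gen 5 (s1^-1): cancels prior s1. Stack: [s1]
Gen 6 (s1^-1): cancels prior s1. Stack: []
Reduced word: (empty)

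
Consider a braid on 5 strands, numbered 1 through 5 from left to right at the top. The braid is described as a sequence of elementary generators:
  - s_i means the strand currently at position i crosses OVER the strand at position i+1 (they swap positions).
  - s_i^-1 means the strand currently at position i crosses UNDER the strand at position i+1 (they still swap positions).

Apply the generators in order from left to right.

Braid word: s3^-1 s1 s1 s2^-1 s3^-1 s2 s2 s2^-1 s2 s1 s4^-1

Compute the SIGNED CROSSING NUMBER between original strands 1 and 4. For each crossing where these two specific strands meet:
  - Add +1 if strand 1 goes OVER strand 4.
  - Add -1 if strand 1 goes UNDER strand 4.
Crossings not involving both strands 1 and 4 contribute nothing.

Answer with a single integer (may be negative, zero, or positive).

Gen 1: crossing 3x4. Both 1&4? no. Sum: 0
Gen 2: crossing 1x2. Both 1&4? no. Sum: 0
Gen 3: crossing 2x1. Both 1&4? no. Sum: 0
Gen 4: crossing 2x4. Both 1&4? no. Sum: 0
Gen 5: crossing 2x3. Both 1&4? no. Sum: 0
Gen 6: crossing 4x3. Both 1&4? no. Sum: 0
Gen 7: crossing 3x4. Both 1&4? no. Sum: 0
Gen 8: crossing 4x3. Both 1&4? no. Sum: 0
Gen 9: crossing 3x4. Both 1&4? no. Sum: 0
Gen 10: 1 over 4. Both 1&4? yes. Contrib: +1. Sum: 1
Gen 11: crossing 2x5. Both 1&4? no. Sum: 1

Answer: 1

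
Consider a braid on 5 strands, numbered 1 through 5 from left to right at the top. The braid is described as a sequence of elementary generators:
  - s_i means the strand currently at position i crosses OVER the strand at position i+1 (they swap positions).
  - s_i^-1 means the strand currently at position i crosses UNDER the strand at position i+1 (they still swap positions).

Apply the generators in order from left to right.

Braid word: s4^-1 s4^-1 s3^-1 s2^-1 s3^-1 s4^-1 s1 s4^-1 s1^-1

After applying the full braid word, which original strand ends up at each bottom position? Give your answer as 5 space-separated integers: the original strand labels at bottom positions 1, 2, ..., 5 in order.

Answer: 1 4 3 2 5

Derivation:
Gen 1 (s4^-1): strand 4 crosses under strand 5. Perm now: [1 2 3 5 4]
Gen 2 (s4^-1): strand 5 crosses under strand 4. Perm now: [1 2 3 4 5]
Gen 3 (s3^-1): strand 3 crosses under strand 4. Perm now: [1 2 4 3 5]
Gen 4 (s2^-1): strand 2 crosses under strand 4. Perm now: [1 4 2 3 5]
Gen 5 (s3^-1): strand 2 crosses under strand 3. Perm now: [1 4 3 2 5]
Gen 6 (s4^-1): strand 2 crosses under strand 5. Perm now: [1 4 3 5 2]
Gen 7 (s1): strand 1 crosses over strand 4. Perm now: [4 1 3 5 2]
Gen 8 (s4^-1): strand 5 crosses under strand 2. Perm now: [4 1 3 2 5]
Gen 9 (s1^-1): strand 4 crosses under strand 1. Perm now: [1 4 3 2 5]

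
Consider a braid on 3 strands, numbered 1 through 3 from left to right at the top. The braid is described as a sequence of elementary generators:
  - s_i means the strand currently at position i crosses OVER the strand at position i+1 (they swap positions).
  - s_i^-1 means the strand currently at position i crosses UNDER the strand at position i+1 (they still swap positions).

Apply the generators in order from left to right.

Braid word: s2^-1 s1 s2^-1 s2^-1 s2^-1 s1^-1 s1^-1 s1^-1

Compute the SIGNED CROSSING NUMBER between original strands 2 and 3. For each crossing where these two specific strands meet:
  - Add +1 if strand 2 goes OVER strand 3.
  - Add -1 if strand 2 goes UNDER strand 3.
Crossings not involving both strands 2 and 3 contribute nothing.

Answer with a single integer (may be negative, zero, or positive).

Answer: 0

Derivation:
Gen 1: 2 under 3. Both 2&3? yes. Contrib: -1. Sum: -1
Gen 2: crossing 1x3. Both 2&3? no. Sum: -1
Gen 3: crossing 1x2. Both 2&3? no. Sum: -1
Gen 4: crossing 2x1. Both 2&3? no. Sum: -1
Gen 5: crossing 1x2. Both 2&3? no. Sum: -1
Gen 6: 3 under 2. Both 2&3? yes. Contrib: +1. Sum: 0
Gen 7: 2 under 3. Both 2&3? yes. Contrib: -1. Sum: -1
Gen 8: 3 under 2. Both 2&3? yes. Contrib: +1. Sum: 0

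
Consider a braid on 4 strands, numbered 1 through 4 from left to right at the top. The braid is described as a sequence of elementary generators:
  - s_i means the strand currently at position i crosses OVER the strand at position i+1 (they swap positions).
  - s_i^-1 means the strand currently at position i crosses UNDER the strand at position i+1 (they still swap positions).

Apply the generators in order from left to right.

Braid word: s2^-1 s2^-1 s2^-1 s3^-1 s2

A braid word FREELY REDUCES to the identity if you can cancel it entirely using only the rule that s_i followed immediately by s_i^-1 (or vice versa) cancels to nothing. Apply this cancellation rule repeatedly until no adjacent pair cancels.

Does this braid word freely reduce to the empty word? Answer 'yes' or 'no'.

Gen 1 (s2^-1): push. Stack: [s2^-1]
Gen 2 (s2^-1): push. Stack: [s2^-1 s2^-1]
Gen 3 (s2^-1): push. Stack: [s2^-1 s2^-1 s2^-1]
Gen 4 (s3^-1): push. Stack: [s2^-1 s2^-1 s2^-1 s3^-1]
Gen 5 (s2): push. Stack: [s2^-1 s2^-1 s2^-1 s3^-1 s2]
Reduced word: s2^-1 s2^-1 s2^-1 s3^-1 s2

Answer: no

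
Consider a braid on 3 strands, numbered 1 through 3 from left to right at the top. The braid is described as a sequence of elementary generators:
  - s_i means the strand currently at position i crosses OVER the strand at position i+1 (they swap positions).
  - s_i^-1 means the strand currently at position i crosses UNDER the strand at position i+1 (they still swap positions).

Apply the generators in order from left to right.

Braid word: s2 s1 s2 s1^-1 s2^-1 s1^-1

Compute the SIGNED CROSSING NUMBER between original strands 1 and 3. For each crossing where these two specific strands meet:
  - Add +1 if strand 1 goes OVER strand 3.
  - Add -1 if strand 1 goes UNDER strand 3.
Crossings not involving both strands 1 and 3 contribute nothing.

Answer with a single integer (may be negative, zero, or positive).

Gen 1: crossing 2x3. Both 1&3? no. Sum: 0
Gen 2: 1 over 3. Both 1&3? yes. Contrib: +1. Sum: 1
Gen 3: crossing 1x2. Both 1&3? no. Sum: 1
Gen 4: crossing 3x2. Both 1&3? no. Sum: 1
Gen 5: 3 under 1. Both 1&3? yes. Contrib: +1. Sum: 2
Gen 6: crossing 2x1. Both 1&3? no. Sum: 2

Answer: 2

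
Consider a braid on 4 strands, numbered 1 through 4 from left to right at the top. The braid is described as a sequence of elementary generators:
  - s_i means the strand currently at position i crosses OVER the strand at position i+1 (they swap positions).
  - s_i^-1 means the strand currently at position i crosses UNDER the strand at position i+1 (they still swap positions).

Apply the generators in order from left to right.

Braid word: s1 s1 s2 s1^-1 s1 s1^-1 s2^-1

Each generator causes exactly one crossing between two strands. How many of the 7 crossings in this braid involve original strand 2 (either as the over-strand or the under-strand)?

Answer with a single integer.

Gen 1: crossing 1x2. Involves strand 2? yes. Count so far: 1
Gen 2: crossing 2x1. Involves strand 2? yes. Count so far: 2
Gen 3: crossing 2x3. Involves strand 2? yes. Count so far: 3
Gen 4: crossing 1x3. Involves strand 2? no. Count so far: 3
Gen 5: crossing 3x1. Involves strand 2? no. Count so far: 3
Gen 6: crossing 1x3. Involves strand 2? no. Count so far: 3
Gen 7: crossing 1x2. Involves strand 2? yes. Count so far: 4

Answer: 4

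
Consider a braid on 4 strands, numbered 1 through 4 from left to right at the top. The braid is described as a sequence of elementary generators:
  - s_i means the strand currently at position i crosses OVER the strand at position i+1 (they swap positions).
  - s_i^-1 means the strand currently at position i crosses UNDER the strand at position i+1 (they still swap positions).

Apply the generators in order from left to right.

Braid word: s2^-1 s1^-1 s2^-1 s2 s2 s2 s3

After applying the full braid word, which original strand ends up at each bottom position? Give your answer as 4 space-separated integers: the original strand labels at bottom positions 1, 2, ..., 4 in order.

Gen 1 (s2^-1): strand 2 crosses under strand 3. Perm now: [1 3 2 4]
Gen 2 (s1^-1): strand 1 crosses under strand 3. Perm now: [3 1 2 4]
Gen 3 (s2^-1): strand 1 crosses under strand 2. Perm now: [3 2 1 4]
Gen 4 (s2): strand 2 crosses over strand 1. Perm now: [3 1 2 4]
Gen 5 (s2): strand 1 crosses over strand 2. Perm now: [3 2 1 4]
Gen 6 (s2): strand 2 crosses over strand 1. Perm now: [3 1 2 4]
Gen 7 (s3): strand 2 crosses over strand 4. Perm now: [3 1 4 2]

Answer: 3 1 4 2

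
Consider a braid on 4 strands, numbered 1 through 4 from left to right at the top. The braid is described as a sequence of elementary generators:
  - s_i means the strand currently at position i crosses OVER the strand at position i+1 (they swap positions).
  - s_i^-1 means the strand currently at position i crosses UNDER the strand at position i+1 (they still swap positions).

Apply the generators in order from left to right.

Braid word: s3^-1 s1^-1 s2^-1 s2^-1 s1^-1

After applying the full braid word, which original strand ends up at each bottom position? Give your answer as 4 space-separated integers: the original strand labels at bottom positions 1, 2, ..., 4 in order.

Gen 1 (s3^-1): strand 3 crosses under strand 4. Perm now: [1 2 4 3]
Gen 2 (s1^-1): strand 1 crosses under strand 2. Perm now: [2 1 4 3]
Gen 3 (s2^-1): strand 1 crosses under strand 4. Perm now: [2 4 1 3]
Gen 4 (s2^-1): strand 4 crosses under strand 1. Perm now: [2 1 4 3]
Gen 5 (s1^-1): strand 2 crosses under strand 1. Perm now: [1 2 4 3]

Answer: 1 2 4 3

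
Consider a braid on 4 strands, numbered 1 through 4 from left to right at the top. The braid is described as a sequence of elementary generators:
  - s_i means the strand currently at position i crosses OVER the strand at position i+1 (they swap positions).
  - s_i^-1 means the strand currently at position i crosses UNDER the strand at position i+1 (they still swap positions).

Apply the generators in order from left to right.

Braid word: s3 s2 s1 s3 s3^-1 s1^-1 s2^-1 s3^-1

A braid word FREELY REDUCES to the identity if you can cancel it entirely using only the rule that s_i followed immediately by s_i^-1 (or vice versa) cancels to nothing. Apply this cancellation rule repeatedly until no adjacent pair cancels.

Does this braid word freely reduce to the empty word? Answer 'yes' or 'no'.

Gen 1 (s3): push. Stack: [s3]
Gen 2 (s2): push. Stack: [s3 s2]
Gen 3 (s1): push. Stack: [s3 s2 s1]
Gen 4 (s3): push. Stack: [s3 s2 s1 s3]
Gen 5 (s3^-1): cancels prior s3. Stack: [s3 s2 s1]
Gen 6 (s1^-1): cancels prior s1. Stack: [s3 s2]
Gen 7 (s2^-1): cancels prior s2. Stack: [s3]
Gen 8 (s3^-1): cancels prior s3. Stack: []
Reduced word: (empty)

Answer: yes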